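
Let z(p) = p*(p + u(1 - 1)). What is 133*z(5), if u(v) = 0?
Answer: 3325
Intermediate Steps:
z(p) = p**2 (z(p) = p*(p + 0) = p*p = p**2)
133*z(5) = 133*5**2 = 133*25 = 3325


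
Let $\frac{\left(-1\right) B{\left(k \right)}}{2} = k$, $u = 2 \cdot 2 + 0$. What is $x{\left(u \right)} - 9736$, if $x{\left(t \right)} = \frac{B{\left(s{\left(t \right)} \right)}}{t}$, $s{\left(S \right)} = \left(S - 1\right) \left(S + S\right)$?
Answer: $-9748$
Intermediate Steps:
$u = 4$ ($u = 4 + 0 = 4$)
$s{\left(S \right)} = 2 S \left(-1 + S\right)$ ($s{\left(S \right)} = \left(-1 + S\right) 2 S = 2 S \left(-1 + S\right)$)
$B{\left(k \right)} = - 2 k$
$x{\left(t \right)} = 4 - 4 t$ ($x{\left(t \right)} = \frac{\left(-2\right) 2 t \left(-1 + t\right)}{t} = \frac{\left(-4\right) t \left(-1 + t\right)}{t} = 4 - 4 t$)
$x{\left(u \right)} - 9736 = \left(4 - 16\right) - 9736 = -12 - 9736 = -9748$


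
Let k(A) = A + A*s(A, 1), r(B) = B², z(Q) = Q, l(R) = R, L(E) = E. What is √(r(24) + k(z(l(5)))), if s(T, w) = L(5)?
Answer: √606 ≈ 24.617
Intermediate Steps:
s(T, w) = 5
k(A) = 6*A (k(A) = A + A*5 = A + 5*A = 6*A)
√(r(24) + k(z(l(5)))) = √(24² + 6*5) = √(576 + 30) = √606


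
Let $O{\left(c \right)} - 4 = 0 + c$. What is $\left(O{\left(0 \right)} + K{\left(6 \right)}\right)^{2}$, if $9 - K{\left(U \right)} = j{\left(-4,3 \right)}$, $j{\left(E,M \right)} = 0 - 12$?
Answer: $625$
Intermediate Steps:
$O{\left(c \right)} = 4 + c$ ($O{\left(c \right)} = 4 + \left(0 + c\right) = 4 + c$)
$j{\left(E,M \right)} = -12$ ($j{\left(E,M \right)} = 0 - 12 = -12$)
$K{\left(U \right)} = 21$ ($K{\left(U \right)} = 9 - -12 = 9 + 12 = 21$)
$\left(O{\left(0 \right)} + K{\left(6 \right)}\right)^{2} = \left(\left(4 + 0\right) + 21\right)^{2} = \left(4 + 21\right)^{2} = 25^{2} = 625$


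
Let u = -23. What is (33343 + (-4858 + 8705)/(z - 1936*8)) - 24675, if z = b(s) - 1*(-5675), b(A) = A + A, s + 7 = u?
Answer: 85575317/9873 ≈ 8667.6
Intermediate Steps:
s = -30 (s = -7 - 23 = -30)
b(A) = 2*A
z = 5615 (z = 2*(-30) - 1*(-5675) = -60 + 5675 = 5615)
(33343 + (-4858 + 8705)/(z - 1936*8)) - 24675 = (33343 + (-4858 + 8705)/(5615 - 1936*8)) - 24675 = (33343 + 3847/(5615 - 15488)) - 24675 = (33343 + 3847/(-9873)) - 24675 = (33343 + 3847*(-1/9873)) - 24675 = (33343 - 3847/9873) - 24675 = 329191592/9873 - 24675 = 85575317/9873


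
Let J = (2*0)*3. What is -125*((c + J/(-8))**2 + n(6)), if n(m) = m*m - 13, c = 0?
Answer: -2875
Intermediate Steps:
n(m) = -13 + m**2 (n(m) = m**2 - 13 = -13 + m**2)
J = 0 (J = 0*3 = 0)
-125*((c + J/(-8))**2 + n(6)) = -125*((0 + 0/(-8))**2 + (-13 + 6**2)) = -125*((0 + 0*(-1/8))**2 + (-13 + 36)) = -125*((0 + 0)**2 + 23) = -125*(0**2 + 23) = -125*(0 + 23) = -125*23 = -2875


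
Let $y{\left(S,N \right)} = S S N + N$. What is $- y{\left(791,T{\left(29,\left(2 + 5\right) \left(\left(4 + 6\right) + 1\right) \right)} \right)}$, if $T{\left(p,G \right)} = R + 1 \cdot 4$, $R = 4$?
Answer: $-5005456$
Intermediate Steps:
$T{\left(p,G \right)} = 8$ ($T{\left(p,G \right)} = 4 + 1 \cdot 4 = 4 + 4 = 8$)
$y{\left(S,N \right)} = N + N S^{2}$ ($y{\left(S,N \right)} = S^{2} N + N = N S^{2} + N = N + N S^{2}$)
$- y{\left(791,T{\left(29,\left(2 + 5\right) \left(\left(4 + 6\right) + 1\right) \right)} \right)} = - 8 \left(1 + 791^{2}\right) = - 8 \left(1 + 625681\right) = - 8 \cdot 625682 = \left(-1\right) 5005456 = -5005456$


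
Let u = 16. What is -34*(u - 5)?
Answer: -374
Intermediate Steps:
-34*(u - 5) = -34*(16 - 5) = -34*11 = -374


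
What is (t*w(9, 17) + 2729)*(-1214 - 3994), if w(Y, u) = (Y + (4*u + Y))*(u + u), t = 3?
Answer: -59897208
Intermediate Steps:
w(Y, u) = 2*u*(2*Y + 4*u) (w(Y, u) = (Y + (Y + 4*u))*(2*u) = (2*Y + 4*u)*(2*u) = 2*u*(2*Y + 4*u))
(t*w(9, 17) + 2729)*(-1214 - 3994) = (3*(4*17*(9 + 2*17)) + 2729)*(-1214 - 3994) = (3*(4*17*(9 + 34)) + 2729)*(-5208) = (3*(4*17*43) + 2729)*(-5208) = (3*2924 + 2729)*(-5208) = (8772 + 2729)*(-5208) = 11501*(-5208) = -59897208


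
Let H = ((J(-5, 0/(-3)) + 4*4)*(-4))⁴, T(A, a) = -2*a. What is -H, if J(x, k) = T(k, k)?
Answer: -16777216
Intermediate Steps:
J(x, k) = -2*k
H = 16777216 (H = ((-0/(-3) + 4*4)*(-4))⁴ = ((-0*(-1)/3 + 16)*(-4))⁴ = ((-2*0 + 16)*(-4))⁴ = ((0 + 16)*(-4))⁴ = (16*(-4))⁴ = (-64)⁴ = 16777216)
-H = -1*16777216 = -16777216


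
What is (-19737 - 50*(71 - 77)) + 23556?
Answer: 4119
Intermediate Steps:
(-19737 - 50*(71 - 77)) + 23556 = (-19737 - 50*(-6)) + 23556 = (-19737 + 300) + 23556 = -19437 + 23556 = 4119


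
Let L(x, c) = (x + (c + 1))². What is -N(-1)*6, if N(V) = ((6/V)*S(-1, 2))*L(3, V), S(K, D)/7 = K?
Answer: -2268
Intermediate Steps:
S(K, D) = 7*K
L(x, c) = (1 + c + x)² (L(x, c) = (x + (1 + c))² = (1 + c + x)²)
N(V) = -42*(4 + V)²/V (N(V) = ((6/V)*(7*(-1)))*(1 + V + 3)² = ((6/V)*(-7))*(4 + V)² = (-42/V)*(4 + V)² = -42*(4 + V)²/V)
-N(-1)*6 = -(-42)*(4 - 1)²/(-1)*6 = -(-42)*(-1)*3²*6 = -(-42)*(-1)*9*6 = -1*378*6 = -378*6 = -2268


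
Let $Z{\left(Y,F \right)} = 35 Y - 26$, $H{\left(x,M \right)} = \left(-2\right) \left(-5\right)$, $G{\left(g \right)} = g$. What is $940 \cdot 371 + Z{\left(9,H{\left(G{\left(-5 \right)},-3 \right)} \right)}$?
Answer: $349029$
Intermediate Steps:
$H{\left(x,M \right)} = 10$
$Z{\left(Y,F \right)} = -26 + 35 Y$
$940 \cdot 371 + Z{\left(9,H{\left(G{\left(-5 \right)},-3 \right)} \right)} = 940 \cdot 371 + \left(-26 + 35 \cdot 9\right) = 348740 + \left(-26 + 315\right) = 348740 + 289 = 349029$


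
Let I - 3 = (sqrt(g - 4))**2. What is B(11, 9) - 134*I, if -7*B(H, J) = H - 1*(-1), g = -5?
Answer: 5616/7 ≈ 802.29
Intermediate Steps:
B(H, J) = -1/7 - H/7 (B(H, J) = -(H - 1*(-1))/7 = -(H + 1)/7 = -(1 + H)/7 = -1/7 - H/7)
I = -6 (I = 3 + (sqrt(-5 - 4))**2 = 3 + (sqrt(-9))**2 = 3 + (3*I)**2 = 3 - 9 = -6)
B(11, 9) - 134*I = (-1/7 - 1/7*11) - 134*(-6) = (-1/7 - 11/7) + 804 = -12/7 + 804 = 5616/7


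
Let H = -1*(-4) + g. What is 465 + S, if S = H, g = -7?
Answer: 462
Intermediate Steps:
H = -3 (H = -1*(-4) - 7 = 4 - 7 = -3)
S = -3
465 + S = 465 - 3 = 462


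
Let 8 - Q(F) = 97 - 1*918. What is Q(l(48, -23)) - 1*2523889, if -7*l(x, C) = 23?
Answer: -2523060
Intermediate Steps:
l(x, C) = -23/7 (l(x, C) = -1/7*23 = -23/7)
Q(F) = 829 (Q(F) = 8 - (97 - 1*918) = 8 - (97 - 918) = 8 - 1*(-821) = 8 + 821 = 829)
Q(l(48, -23)) - 1*2523889 = 829 - 1*2523889 = 829 - 2523889 = -2523060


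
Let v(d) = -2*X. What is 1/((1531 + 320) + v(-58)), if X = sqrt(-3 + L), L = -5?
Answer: 1851/3426233 + 4*I*sqrt(2)/3426233 ≈ 0.00054024 + 1.651e-6*I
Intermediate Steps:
X = 2*I*sqrt(2) (X = sqrt(-3 - 5) = sqrt(-8) = 2*I*sqrt(2) ≈ 2.8284*I)
v(d) = -4*I*sqrt(2)
1/((1531 + 320) + v(-58)) = 1/((1531 + 320) - 4*I*sqrt(2)) = 1/(1851 - 4*I*sqrt(2))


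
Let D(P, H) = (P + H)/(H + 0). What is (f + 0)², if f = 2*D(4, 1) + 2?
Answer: 144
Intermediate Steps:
D(P, H) = (H + P)/H
f = 12 (f = 2*((1 + 4)/1) + 2 = 2*(1*5) + 2 = 2*5 + 2 = 10 + 2 = 12)
(f + 0)² = (12 + 0)² = 12² = 144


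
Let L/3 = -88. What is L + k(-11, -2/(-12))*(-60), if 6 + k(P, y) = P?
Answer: 756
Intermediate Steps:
L = -264 (L = 3*(-88) = -264)
k(P, y) = -6 + P
L + k(-11, -2/(-12))*(-60) = -264 + (-6 - 11)*(-60) = -264 - 17*(-60) = -264 + 1020 = 756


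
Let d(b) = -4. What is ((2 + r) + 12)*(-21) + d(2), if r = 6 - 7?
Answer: -277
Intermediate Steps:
r = -1
((2 + r) + 12)*(-21) + d(2) = ((2 - 1) + 12)*(-21) - 4 = (1 + 12)*(-21) - 4 = 13*(-21) - 4 = -273 - 4 = -277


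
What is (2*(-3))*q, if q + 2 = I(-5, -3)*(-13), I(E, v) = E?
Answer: -378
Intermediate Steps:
q = 63 (q = -2 - 5*(-13) = -2 + 65 = 63)
(2*(-3))*q = (2*(-3))*63 = -6*63 = -378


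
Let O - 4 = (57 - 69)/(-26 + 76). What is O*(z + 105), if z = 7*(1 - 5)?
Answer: 7238/25 ≈ 289.52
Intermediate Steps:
O = 94/25 (O = 4 + (57 - 69)/(-26 + 76) = 4 - 12/50 = 4 - 12*1/50 = 4 - 6/25 = 94/25 ≈ 3.7600)
z = -28 (z = 7*(-4) = -28)
O*(z + 105) = 94*(-28 + 105)/25 = (94/25)*77 = 7238/25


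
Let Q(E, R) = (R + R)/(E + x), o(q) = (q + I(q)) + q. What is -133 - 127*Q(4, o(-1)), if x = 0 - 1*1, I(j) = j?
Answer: 121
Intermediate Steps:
o(q) = 3*q (o(q) = (q + q) + q = 2*q + q = 3*q)
x = -1 (x = 0 - 1 = -1)
Q(E, R) = 2*R/(-1 + E) (Q(E, R) = (R + R)/(E - 1) = (2*R)/(-1 + E) = 2*R/(-1 + E))
-133 - 127*Q(4, o(-1)) = -133 - 254*3*(-1)/(-1 + 4) = -133 - 254*(-3)/3 = -133 - 127*(-2) = -133 + 254 = 121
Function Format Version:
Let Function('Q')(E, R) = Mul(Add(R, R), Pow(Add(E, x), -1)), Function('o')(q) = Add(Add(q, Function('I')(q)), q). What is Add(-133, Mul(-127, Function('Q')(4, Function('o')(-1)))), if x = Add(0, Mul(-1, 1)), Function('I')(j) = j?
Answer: 121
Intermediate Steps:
Function('o')(q) = Mul(3, q) (Function('o')(q) = Add(Add(q, q), q) = Add(Mul(2, q), q) = Mul(3, q))
x = -1 (x = Add(0, -1) = -1)
Function('Q')(E, R) = Mul(2, R, Pow(Add(-1, E), -1)) (Function('Q')(E, R) = Mul(Add(R, R), Pow(Add(E, -1), -1)) = Mul(Mul(2, R), Pow(Add(-1, E), -1)) = Mul(2, R, Pow(Add(-1, E), -1)))
Add(-133, Mul(-127, Function('Q')(4, Function('o')(-1)))) = Add(-133, Mul(-127, Mul(2, Mul(3, -1), Pow(Add(-1, 4), -1)))) = Add(-133, Mul(-127, Mul(2, -3, Pow(3, -1)))) = Add(-133, Mul(-127, Mul(2, -3, Rational(1, 3)))) = Add(-133, Mul(-127, -2)) = Add(-133, 254) = 121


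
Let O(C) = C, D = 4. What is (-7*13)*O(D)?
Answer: -364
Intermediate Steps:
(-7*13)*O(D) = -7*13*4 = -91*4 = -364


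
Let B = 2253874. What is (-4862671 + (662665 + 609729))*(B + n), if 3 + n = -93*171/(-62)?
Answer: -16185884236635/2 ≈ -8.0929e+12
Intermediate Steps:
n = 507/2 (n = -3 - 93*171/(-62) = -3 - 15903*(-1/62) = -3 + 513/2 = 507/2 ≈ 253.50)
(-4862671 + (662665 + 609729))*(B + n) = (-4862671 + (662665 + 609729))*(2253874 + 507/2) = (-4862671 + 1272394)*(4508255/2) = -3590277*4508255/2 = -16185884236635/2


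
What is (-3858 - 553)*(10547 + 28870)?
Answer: -173868387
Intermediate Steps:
(-3858 - 553)*(10547 + 28870) = -4411*39417 = -173868387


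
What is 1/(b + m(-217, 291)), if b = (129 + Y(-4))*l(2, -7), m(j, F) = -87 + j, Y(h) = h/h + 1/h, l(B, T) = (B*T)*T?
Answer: 2/24823 ≈ 8.0570e-5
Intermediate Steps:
l(B, T) = B*T**2
Y(h) = 1 + 1/h
b = 25431/2 (b = (129 + (1 - 4)/(-4))*(2*(-7)**2) = (129 - 1/4*(-3))*(2*49) = (129 + 3/4)*98 = (519/4)*98 = 25431/2 ≈ 12716.)
1/(b + m(-217, 291)) = 1/(25431/2 + (-87 - 217)) = 1/(25431/2 - 304) = 1/(24823/2) = 2/24823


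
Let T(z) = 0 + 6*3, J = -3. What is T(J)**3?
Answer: 5832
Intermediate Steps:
T(z) = 18 (T(z) = 0 + 18 = 18)
T(J)**3 = 18**3 = 5832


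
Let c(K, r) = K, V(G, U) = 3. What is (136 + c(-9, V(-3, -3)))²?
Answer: 16129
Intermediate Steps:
(136 + c(-9, V(-3, -3)))² = (136 - 9)² = 127² = 16129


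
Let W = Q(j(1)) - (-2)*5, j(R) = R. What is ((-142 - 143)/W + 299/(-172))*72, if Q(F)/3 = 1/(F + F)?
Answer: -1888506/989 ≈ -1909.5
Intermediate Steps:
Q(F) = 3/(2*F) (Q(F) = 3/(F + F) = 3/((2*F)) = 3*(1/(2*F)) = 3/(2*F))
W = 23/2 (W = (3/2)/1 - (-2)*5 = (3/2)*1 - 1*(-10) = 3/2 + 10 = 23/2 ≈ 11.500)
((-142 - 143)/W + 299/(-172))*72 = ((-142 - 143)/(23/2) + 299/(-172))*72 = (-285*2/23 + 299*(-1/172))*72 = (-570/23 - 299/172)*72 = -104917/3956*72 = -1888506/989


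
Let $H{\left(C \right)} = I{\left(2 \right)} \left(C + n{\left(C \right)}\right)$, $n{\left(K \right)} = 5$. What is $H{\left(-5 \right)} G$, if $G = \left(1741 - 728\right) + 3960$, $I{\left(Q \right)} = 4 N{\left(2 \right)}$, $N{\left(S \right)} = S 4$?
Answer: $0$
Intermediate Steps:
$N{\left(S \right)} = 4 S$
$I{\left(Q \right)} = 32$ ($I{\left(Q \right)} = 4 \cdot 4 \cdot 2 = 4 \cdot 8 = 32$)
$H{\left(C \right)} = 160 + 32 C$ ($H{\left(C \right)} = 32 \left(C + 5\right) = 32 \left(5 + C\right) = 160 + 32 C$)
$G = 4973$ ($G = 1013 + 3960 = 4973$)
$H{\left(-5 \right)} G = \left(160 + 32 \left(-5\right)\right) 4973 = \left(160 - 160\right) 4973 = 0 \cdot 4973 = 0$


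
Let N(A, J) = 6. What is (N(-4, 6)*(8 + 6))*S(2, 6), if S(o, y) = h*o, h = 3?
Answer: 504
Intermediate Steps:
S(o, y) = 3*o
(N(-4, 6)*(8 + 6))*S(2, 6) = (6*(8 + 6))*(3*2) = (6*14)*6 = 84*6 = 504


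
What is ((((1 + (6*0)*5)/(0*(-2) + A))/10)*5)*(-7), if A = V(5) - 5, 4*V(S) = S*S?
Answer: -14/5 ≈ -2.8000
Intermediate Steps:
V(S) = S**2/4 (V(S) = (S*S)/4 = S**2/4)
A = 5/4 (A = (1/4)*5**2 - 5 = (1/4)*25 - 5 = 25/4 - 5 = 5/4 ≈ 1.2500)
((((1 + (6*0)*5)/(0*(-2) + A))/10)*5)*(-7) = ((((1 + (6*0)*5)/(0*(-2) + 5/4))/10)*5)*(-7) = ((((1 + 0*5)/(0 + 5/4))*(1/10))*5)*(-7) = ((((1 + 0)/(5/4))*(1/10))*5)*(-7) = (((1*(4/5))*(1/10))*5)*(-7) = (((4/5)*(1/10))*5)*(-7) = ((2/25)*5)*(-7) = (2/5)*(-7) = -14/5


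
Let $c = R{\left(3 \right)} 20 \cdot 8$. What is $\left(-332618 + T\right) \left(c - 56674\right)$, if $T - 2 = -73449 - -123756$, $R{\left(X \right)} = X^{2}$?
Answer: $15593055306$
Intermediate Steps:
$T = 50309$ ($T = 2 - -50307 = 2 + \left(-73449 + 123756\right) = 2 + 50307 = 50309$)
$c = 1440$ ($c = 3^{2} \cdot 20 \cdot 8 = 9 \cdot 20 \cdot 8 = 180 \cdot 8 = 1440$)
$\left(-332618 + T\right) \left(c - 56674\right) = \left(-332618 + 50309\right) \left(1440 - 56674\right) = \left(-282309\right) \left(-55234\right) = 15593055306$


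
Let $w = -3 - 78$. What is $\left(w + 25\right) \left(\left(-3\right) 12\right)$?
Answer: $2016$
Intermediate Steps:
$w = -81$
$\left(w + 25\right) \left(\left(-3\right) 12\right) = \left(-81 + 25\right) \left(\left(-3\right) 12\right) = \left(-56\right) \left(-36\right) = 2016$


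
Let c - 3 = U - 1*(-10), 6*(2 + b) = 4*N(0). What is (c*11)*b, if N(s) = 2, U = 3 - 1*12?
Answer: -88/3 ≈ -29.333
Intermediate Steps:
U = -9 (U = 3 - 12 = -9)
b = -2/3 (b = -2 + (4*2)/6 = -2 + (1/6)*8 = -2 + 4/3 = -2/3 ≈ -0.66667)
c = 4 (c = 3 + (-9 - 1*(-10)) = 3 + (-9 + 10) = 3 + 1 = 4)
(c*11)*b = (4*11)*(-2/3) = 44*(-2/3) = -88/3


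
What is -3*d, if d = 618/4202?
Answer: -927/2101 ≈ -0.44122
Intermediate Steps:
d = 309/2101 (d = 618*(1/4202) = 309/2101 ≈ 0.14707)
-3*d = -3*309/2101 = -927/2101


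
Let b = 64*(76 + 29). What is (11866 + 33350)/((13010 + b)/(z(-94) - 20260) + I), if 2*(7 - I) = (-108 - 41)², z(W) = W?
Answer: -920326464/225816829 ≈ -4.0755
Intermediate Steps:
b = 6720 (b = 64*105 = 6720)
I = -22187/2 (I = 7 - (-108 - 41)²/2 = 7 - ½*(-149)² = 7 - ½*22201 = 7 - 22201/2 = -22187/2 ≈ -11094.)
(11866 + 33350)/((13010 + b)/(z(-94) - 20260) + I) = (11866 + 33350)/((13010 + 6720)/(-94 - 20260) - 22187/2) = 45216/(19730/(-20354) - 22187/2) = 45216/(19730*(-1/20354) - 22187/2) = 45216/(-9865/10177 - 22187/2) = 45216/(-225816829/20354) = 45216*(-20354/225816829) = -920326464/225816829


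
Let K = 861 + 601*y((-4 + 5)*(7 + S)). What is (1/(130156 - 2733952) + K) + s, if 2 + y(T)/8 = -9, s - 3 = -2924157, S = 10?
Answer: -7749368183077/2603796 ≈ -2.9762e+6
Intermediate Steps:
s = -2924154 (s = 3 - 2924157 = -2924154)
y(T) = -88 (y(T) = -16 + 8*(-9) = -16 - 72 = -88)
K = -52027 (K = 861 + 601*(-88) = 861 - 52888 = -52027)
(1/(130156 - 2733952) + K) + s = (1/(130156 - 2733952) - 52027) - 2924154 = (1/(-2603796) - 52027) - 2924154 = (-1/2603796 - 52027) - 2924154 = -135467694493/2603796 - 2924154 = -7749368183077/2603796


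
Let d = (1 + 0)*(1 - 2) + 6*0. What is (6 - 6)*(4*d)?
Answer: 0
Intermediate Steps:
d = -1 (d = 1*(-1) + 0 = -1 + 0 = -1)
(6 - 6)*(4*d) = (6 - 6)*(4*(-1)) = 0*(-4) = 0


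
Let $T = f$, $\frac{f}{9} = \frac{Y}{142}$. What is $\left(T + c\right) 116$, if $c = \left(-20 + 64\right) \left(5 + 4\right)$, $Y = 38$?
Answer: $\frac{3281292}{71} \approx 46215.0$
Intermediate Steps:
$f = \frac{171}{71}$ ($f = 9 \cdot \frac{38}{142} = 9 \cdot 38 \cdot \frac{1}{142} = 9 \cdot \frac{19}{71} = \frac{171}{71} \approx 2.4085$)
$c = 396$ ($c = 44 \cdot 9 = 396$)
$T = \frac{171}{71} \approx 2.4085$
$\left(T + c\right) 116 = \left(\frac{171}{71} + 396\right) 116 = \frac{28287}{71} \cdot 116 = \frac{3281292}{71}$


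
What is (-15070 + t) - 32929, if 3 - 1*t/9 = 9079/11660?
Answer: -559435231/11660 ≈ -47979.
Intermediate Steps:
t = 233109/11660 (t = 27 - 81711/11660 = 233109/11660 ≈ 19.992)
(-15070 + t) - 32929 = (-15070 + 233109/11660) - 32929 = -175483091/11660 - 32929 = -559435231/11660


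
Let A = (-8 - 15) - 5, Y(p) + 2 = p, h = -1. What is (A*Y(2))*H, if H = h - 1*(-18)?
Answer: 0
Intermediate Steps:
Y(p) = -2 + p
H = 17 (H = -1 - 1*(-18) = -1 + 18 = 17)
A = -28 (A = -23 - 5 = -28)
(A*Y(2))*H = -28*(-2 + 2)*17 = -28*0*17 = 0*17 = 0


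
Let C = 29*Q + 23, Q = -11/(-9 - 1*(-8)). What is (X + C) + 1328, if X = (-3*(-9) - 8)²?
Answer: 2031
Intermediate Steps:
Q = 11 (Q = -11/(-9 + 8) = -11/(-1) = -11*(-1) = 11)
C = 342 (C = 29*11 + 23 = 319 + 23 = 342)
X = 361 (X = (27 - 8)² = 19² = 361)
(X + C) + 1328 = (361 + 342) + 1328 = 703 + 1328 = 2031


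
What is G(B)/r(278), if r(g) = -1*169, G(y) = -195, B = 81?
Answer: 15/13 ≈ 1.1538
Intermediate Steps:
r(g) = -169
G(B)/r(278) = -195/(-169) = -195*(-1/169) = 15/13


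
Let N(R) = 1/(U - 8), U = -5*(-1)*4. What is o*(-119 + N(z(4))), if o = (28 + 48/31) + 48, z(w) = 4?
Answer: -857627/93 ≈ -9221.8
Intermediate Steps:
o = 2404/31 (o = (28 + 48*(1/31)) + 48 = (28 + 48/31) + 48 = 916/31 + 48 = 2404/31 ≈ 77.548)
U = 20 (U = 5*4 = 20)
N(R) = 1/12 (N(R) = 1/(20 - 8) = 1/12)
o*(-119 + N(z(4))) = 2404*(-119 + 1/12)/31 = (2404/31)*(-1427/12) = -857627/93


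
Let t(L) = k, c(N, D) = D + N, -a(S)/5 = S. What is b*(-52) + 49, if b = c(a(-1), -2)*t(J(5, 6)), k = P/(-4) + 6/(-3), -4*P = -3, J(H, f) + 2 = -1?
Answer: 1561/4 ≈ 390.25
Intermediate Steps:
J(H, f) = -3 (J(H, f) = -2 - 1 = -3)
a(S) = -5*S
P = ¾ (P = -¼*(-3) = ¾ ≈ 0.75000)
k = -35/16 (k = (¾)/(-4) + 6/(-3) = (¾)*(-¼) + 6*(-⅓) = -3/16 - 2 = -35/16 ≈ -2.1875)
t(L) = -35/16
b = -105/16 (b = (-2 - 5*(-1))*(-35/16) = (-2 + 5)*(-35/16) = 3*(-35/16) = -105/16 ≈ -6.5625)
b*(-52) + 49 = -105/16*(-52) + 49 = 1365/4 + 49 = 1561/4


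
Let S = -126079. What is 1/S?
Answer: -1/126079 ≈ -7.9315e-6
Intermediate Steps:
1/S = 1/(-126079) = -1/126079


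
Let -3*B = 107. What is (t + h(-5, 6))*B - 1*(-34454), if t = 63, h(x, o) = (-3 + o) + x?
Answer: 96835/3 ≈ 32278.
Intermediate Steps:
h(x, o) = -3 + o + x
B = -107/3 (B = -⅓*107 = -107/3 ≈ -35.667)
(t + h(-5, 6))*B - 1*(-34454) = (63 + (-3 + 6 - 5))*(-107/3) - 1*(-34454) = (63 - 2)*(-107/3) + 34454 = 61*(-107/3) + 34454 = -6527/3 + 34454 = 96835/3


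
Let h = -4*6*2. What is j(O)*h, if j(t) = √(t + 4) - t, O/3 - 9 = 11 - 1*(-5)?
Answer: 3600 - 48*√79 ≈ 3173.4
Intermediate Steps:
O = 75 (O = 27 + 3*(11 - 1*(-5)) = 27 + 3*(11 + 5) = 27 + 3*16 = 27 + 48 = 75)
j(t) = √(4 + t) - t
h = -48 (h = -24*2 = -48)
j(O)*h = (√(4 + 75) - 1*75)*(-48) = (√79 - 75)*(-48) = (-75 + √79)*(-48) = 3600 - 48*√79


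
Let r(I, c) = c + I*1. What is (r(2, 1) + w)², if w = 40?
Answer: 1849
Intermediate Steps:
r(I, c) = I + c (r(I, c) = c + I = I + c)
(r(2, 1) + w)² = ((2 + 1) + 40)² = (3 + 40)² = 43² = 1849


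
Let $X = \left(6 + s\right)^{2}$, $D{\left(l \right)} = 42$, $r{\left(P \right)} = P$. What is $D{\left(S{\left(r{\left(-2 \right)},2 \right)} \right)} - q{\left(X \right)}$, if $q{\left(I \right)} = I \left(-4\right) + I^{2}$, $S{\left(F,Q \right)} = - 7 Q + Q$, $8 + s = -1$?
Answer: $-3$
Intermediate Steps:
$s = -9$ ($s = -8 - 1 = -9$)
$S{\left(F,Q \right)} = - 6 Q$
$X = 9$ ($X = \left(6 - 9\right)^{2} = \left(-3\right)^{2} = 9$)
$q{\left(I \right)} = I^{2} - 4 I$ ($q{\left(I \right)} = - 4 I + I^{2} = I^{2} - 4 I$)
$D{\left(S{\left(r{\left(-2 \right)},2 \right)} \right)} - q{\left(X \right)} = 42 - 9 \left(-4 + 9\right) = 42 - 9 \cdot 5 = 42 - 45 = -3$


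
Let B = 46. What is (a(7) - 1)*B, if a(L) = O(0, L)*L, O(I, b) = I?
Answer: -46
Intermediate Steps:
a(L) = 0 (a(L) = 0*L = 0)
(a(7) - 1)*B = (0 - 1)*46 = -1*46 = -46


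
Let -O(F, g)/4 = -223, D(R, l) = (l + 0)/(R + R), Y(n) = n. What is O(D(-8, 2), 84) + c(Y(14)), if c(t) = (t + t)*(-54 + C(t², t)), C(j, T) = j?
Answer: 4868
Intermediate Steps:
D(R, l) = l/(2*R) (D(R, l) = l/((2*R)) = l*(1/(2*R)) = l/(2*R))
c(t) = 2*t*(-54 + t²) (c(t) = (t + t)*(-54 + t²) = (2*t)*(-54 + t²) = 2*t*(-54 + t²))
O(F, g) = 892 (O(F, g) = -4*(-223) = 892)
O(D(-8, 2), 84) + c(Y(14)) = 892 + 2*14*(-54 + 14²) = 892 + 2*14*(-54 + 196) = 892 + 2*14*142 = 892 + 3976 = 4868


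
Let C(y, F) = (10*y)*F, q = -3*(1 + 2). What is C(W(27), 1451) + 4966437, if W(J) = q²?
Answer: 6141747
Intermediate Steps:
q = -9 (q = -3*3 = -9)
W(J) = 81 (W(J) = (-9)² = 81)
C(y, F) = 10*F*y
C(W(27), 1451) + 4966437 = 10*1451*81 + 4966437 = 1175310 + 4966437 = 6141747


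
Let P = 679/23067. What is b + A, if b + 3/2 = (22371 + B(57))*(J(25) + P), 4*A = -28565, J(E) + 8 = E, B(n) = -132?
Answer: 3809385639/10252 ≈ 3.7158e+5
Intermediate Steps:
J(E) = -8 + E
P = 679/23067 (P = 679*(1/23067) = 679/23067 ≈ 0.029436)
A = -28565/4 (A = (¼)*(-28565) = -28565/4 ≈ -7141.3)
b = 1941298867/5126 (b = -3/2 + (22371 - 132)*((-8 + 25) + 679/23067) = -3/2 + 22239*(17 + 679/23067) = -3/2 + 22239*(392818/23067) = -3/2 + 970653278/2563 = 1941298867/5126 ≈ 3.7872e+5)
b + A = 1941298867/5126 - 28565/4 = 3809385639/10252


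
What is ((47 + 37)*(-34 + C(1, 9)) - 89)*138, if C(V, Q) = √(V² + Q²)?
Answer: -406410 + 11592*√82 ≈ -3.0144e+5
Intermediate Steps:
C(V, Q) = √(Q² + V²)
((47 + 37)*(-34 + C(1, 9)) - 89)*138 = ((47 + 37)*(-34 + √(9² + 1²)) - 89)*138 = (84*(-34 + √(81 + 1)) - 89)*138 = (84*(-34 + √82) - 89)*138 = ((-2856 + 84*√82) - 89)*138 = (-2945 + 84*√82)*138 = -406410 + 11592*√82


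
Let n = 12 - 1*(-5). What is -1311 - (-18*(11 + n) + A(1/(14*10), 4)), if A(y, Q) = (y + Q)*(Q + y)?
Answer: -16131921/19600 ≈ -823.06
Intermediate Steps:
n = 17 (n = 12 + 5 = 17)
A(y, Q) = (Q + y)² (A(y, Q) = (Q + y)*(Q + y) = (Q + y)²)
-1311 - (-18*(11 + n) + A(1/(14*10), 4)) = -1311 - (-18*(11 + 17) + (4 + 1/(14*10))²) = -1311 - (-18*28 + (4 + (1/14)*(⅒))²) = -1311 - (-504 + (4 + 1/140)²) = -1311 - (-504 + (561/140)²) = -1311 - (-504 + 314721/19600) = -1311 - 1*(-9563679/19600) = -1311 + 9563679/19600 = -16131921/19600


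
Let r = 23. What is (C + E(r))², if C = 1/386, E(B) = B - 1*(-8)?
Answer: 143209089/148996 ≈ 961.16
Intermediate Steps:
E(B) = 8 + B (E(B) = B + 8 = 8 + B)
C = 1/386 ≈ 0.0025907
(C + E(r))² = (1/386 + (8 + 23))² = (1/386 + 31)² = (11967/386)² = 143209089/148996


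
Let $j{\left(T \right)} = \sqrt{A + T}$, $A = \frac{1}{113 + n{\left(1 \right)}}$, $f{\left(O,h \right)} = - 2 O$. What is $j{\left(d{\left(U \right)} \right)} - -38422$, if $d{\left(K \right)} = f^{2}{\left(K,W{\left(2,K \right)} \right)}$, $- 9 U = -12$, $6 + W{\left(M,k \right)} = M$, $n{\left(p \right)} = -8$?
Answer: $38422 + \frac{\sqrt{78505}}{105} \approx 38425.0$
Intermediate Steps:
$W{\left(M,k \right)} = -6 + M$
$A = \frac{1}{105}$ ($A = \frac{1}{113 - 8} = \frac{1}{105} \approx 0.0095238$)
$U = \frac{4}{3}$ ($U = \left(- \frac{1}{9}\right) \left(-12\right) = \frac{4}{3} \approx 1.3333$)
$d{\left(K \right)} = 4 K^{2}$ ($d{\left(K \right)} = \left(- 2 K\right)^{2} = 4 K^{2}$)
$j{\left(T \right)} = \sqrt{\frac{1}{105} + T}$
$j{\left(d{\left(U \right)} \right)} - -38422 = \frac{\sqrt{105 + 11025 \cdot 4 \left(\frac{4}{3}\right)^{2}}}{105} - -38422 = \frac{\sqrt{105 + 11025 \cdot 4 \cdot \frac{16}{9}}}{105} + 38422 = \frac{\sqrt{105 + 11025 \cdot \frac{64}{9}}}{105} + 38422 = \frac{\sqrt{105 + 78400}}{105} + 38422 = \frac{\sqrt{78505}}{105} + 38422 = 38422 + \frac{\sqrt{78505}}{105}$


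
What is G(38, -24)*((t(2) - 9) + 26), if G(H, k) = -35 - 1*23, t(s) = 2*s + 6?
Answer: -1566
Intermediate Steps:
t(s) = 6 + 2*s
G(H, k) = -58 (G(H, k) = -35 - 23 = -58)
G(38, -24)*((t(2) - 9) + 26) = -58*(((6 + 2*2) - 9) + 26) = -58*(((6 + 4) - 9) + 26) = -58*((10 - 9) + 26) = -58*(1 + 26) = -58*27 = -1566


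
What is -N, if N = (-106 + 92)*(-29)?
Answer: -406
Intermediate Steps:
N = 406 (N = -14*(-29) = 406)
-N = -1*406 = -406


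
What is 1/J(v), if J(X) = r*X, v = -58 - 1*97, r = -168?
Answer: 1/26040 ≈ 3.8402e-5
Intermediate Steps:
v = -155 (v = -58 - 97 = -155)
J(X) = -168*X
1/J(v) = 1/(-168*(-155)) = 1/26040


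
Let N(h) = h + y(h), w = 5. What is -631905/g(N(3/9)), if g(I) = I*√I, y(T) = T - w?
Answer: -1895715*I*√39/169 ≈ -70052.0*I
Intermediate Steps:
y(T) = -5 + T (y(T) = T - 1*5 = T - 5 = -5 + T)
N(h) = -5 + 2*h (N(h) = h + (-5 + h) = -5 + 2*h)
g(I) = I^(3/2)
-631905/g(N(3/9)) = -631905/(-5 + 2*(3/9))^(3/2) = -631905/(-5 + 2*(3*(⅑)))^(3/2) = -631905/(-5 + 2*(⅓))^(3/2) = -631905/(-5 + ⅔)^(3/2) = -631905*3*I*√39/169 = -1895715*I*√39/169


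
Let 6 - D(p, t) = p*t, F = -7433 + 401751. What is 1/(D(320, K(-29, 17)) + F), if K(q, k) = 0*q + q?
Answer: 1/403604 ≈ 2.4777e-6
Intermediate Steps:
K(q, k) = q (K(q, k) = 0 + q = q)
F = 394318
D(p, t) = 6 - p*t
1/(D(320, K(-29, 17)) + F) = 1/((6 - 1*320*(-29)) + 394318) = 1/((6 + 9280) + 394318) = 1/(9286 + 394318) = 1/403604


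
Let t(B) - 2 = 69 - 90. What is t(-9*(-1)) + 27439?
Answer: 27420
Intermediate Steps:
t(B) = -19 (t(B) = 2 + (69 - 90) = 2 - 21 = -19)
t(-9*(-1)) + 27439 = -19 + 27439 = 27420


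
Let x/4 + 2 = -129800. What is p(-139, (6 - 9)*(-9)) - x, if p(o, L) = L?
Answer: 519235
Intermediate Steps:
x = -519208 (x = -8 + 4*(-129800) = -8 - 519200 = -519208)
p(-139, (6 - 9)*(-9)) - x = (6 - 9)*(-9) - 1*(-519208) = -3*(-9) + 519208 = 27 + 519208 = 519235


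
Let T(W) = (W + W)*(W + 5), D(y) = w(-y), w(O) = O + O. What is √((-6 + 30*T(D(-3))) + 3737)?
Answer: √7691 ≈ 87.698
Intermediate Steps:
w(O) = 2*O
D(y) = -2*y (D(y) = 2*(-y) = -2*y)
T(W) = 2*W*(5 + W) (T(W) = (2*W)*(5 + W) = 2*W*(5 + W))
√((-6 + 30*T(D(-3))) + 3737) = √((-6 + 30*(2*(-2*(-3))*(5 - 2*(-3)))) + 3737) = √((-6 + 30*(2*6*(5 + 6))) + 3737) = √((-6 + 30*(2*6*11)) + 3737) = √((-6 + 30*132) + 3737) = √((-6 + 3960) + 3737) = √(3954 + 3737) = √7691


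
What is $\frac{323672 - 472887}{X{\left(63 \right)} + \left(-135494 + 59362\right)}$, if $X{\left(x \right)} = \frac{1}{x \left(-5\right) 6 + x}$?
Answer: $\frac{54523161}{27818633} \approx 1.96$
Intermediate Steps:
$X{\left(x \right)} = - \frac{1}{29 x}$ ($X{\left(x \right)} = \frac{1}{- 5 x 6 + x} = \frac{1}{- 30 x + x} = \frac{1}{\left(-29\right) x} = - \frac{1}{29 x}$)
$\frac{323672 - 472887}{X{\left(63 \right)} + \left(-135494 + 59362\right)} = \frac{323672 - 472887}{- \frac{1}{29 \cdot 63} + \left(-135494 + 59362\right)} = - \frac{149215}{\left(- \frac{1}{29}\right) \frac{1}{63} - 76132} = - \frac{149215}{- \frac{1}{1827} - 76132} = - \frac{149215}{- \frac{139093165}{1827}} = \left(-149215\right) \left(- \frac{1827}{139093165}\right) = \frac{54523161}{27818633}$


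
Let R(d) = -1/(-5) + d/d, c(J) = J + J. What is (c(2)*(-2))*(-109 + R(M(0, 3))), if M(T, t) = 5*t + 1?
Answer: 4312/5 ≈ 862.40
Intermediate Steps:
M(T, t) = 1 + 5*t
c(J) = 2*J
R(d) = 6/5 (R(d) = -1*(-⅕) + 1 = ⅕ + 1 = 6/5)
(c(2)*(-2))*(-109 + R(M(0, 3))) = ((2*2)*(-2))*(-109 + 6/5) = (4*(-2))*(-539/5) = -8*(-539/5) = 4312/5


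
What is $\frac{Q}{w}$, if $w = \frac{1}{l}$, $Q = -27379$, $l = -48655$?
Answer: $1332125245$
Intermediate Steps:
$w = - \frac{1}{48655}$ ($w = \frac{1}{-48655} = - \frac{1}{48655} \approx -2.0553 \cdot 10^{-5}$)
$\frac{Q}{w} = - \frac{27379}{- \frac{1}{48655}} = \left(-27379\right) \left(-48655\right) = 1332125245$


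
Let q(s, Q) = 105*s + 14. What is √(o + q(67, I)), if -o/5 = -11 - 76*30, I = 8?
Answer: 6*√514 ≈ 136.03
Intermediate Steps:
q(s, Q) = 14 + 105*s
o = 11455 (o = -5*(-11 - 76*30) = -5*(-11 - 2280) = -5*(-2291) = 11455)
√(o + q(67, I)) = √(11455 + (14 + 105*67)) = √(11455 + (14 + 7035)) = √(11455 + 7049) = √18504 = 6*√514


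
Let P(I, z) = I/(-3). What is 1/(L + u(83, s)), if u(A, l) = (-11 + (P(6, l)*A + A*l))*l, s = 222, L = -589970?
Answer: 1/3461308 ≈ 2.8891e-7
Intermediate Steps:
P(I, z) = -I/3 (P(I, z) = I*(-1/3) = -I/3)
u(A, l) = l*(-11 - 2*A + A*l) (u(A, l) = (-11 + ((-1/3*6)*A + A*l))*l = (-11 + (-2*A + A*l))*l = (-11 - 2*A + A*l)*l = l*(-11 - 2*A + A*l))
1/(L + u(83, s)) = 1/(-589970 + 222*(-11 - 2*83 + 83*222)) = 1/(-589970 + 222*(-11 - 166 + 18426)) = 1/(-589970 + 222*18249) = 1/(-589970 + 4051278) = 1/3461308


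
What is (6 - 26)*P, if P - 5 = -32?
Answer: 540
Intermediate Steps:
P = -27 (P = 5 - 32 = -27)
(6 - 26)*P = (6 - 26)*(-27) = -20*(-27) = 540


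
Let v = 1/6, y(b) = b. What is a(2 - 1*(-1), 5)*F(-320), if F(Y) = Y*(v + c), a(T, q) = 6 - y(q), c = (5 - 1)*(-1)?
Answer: 3680/3 ≈ 1226.7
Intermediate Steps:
c = -4 (c = 4*(-1) = -4)
v = ⅙ ≈ 0.16667
a(T, q) = 6 - q
F(Y) = -23*Y/6 (F(Y) = Y*(⅙ - 4) = Y*(-23/6) = -23*Y/6)
a(2 - 1*(-1), 5)*F(-320) = (6 - 1*5)*(-23/6*(-320)) = (6 - 5)*(3680/3) = 1*(3680/3) = 3680/3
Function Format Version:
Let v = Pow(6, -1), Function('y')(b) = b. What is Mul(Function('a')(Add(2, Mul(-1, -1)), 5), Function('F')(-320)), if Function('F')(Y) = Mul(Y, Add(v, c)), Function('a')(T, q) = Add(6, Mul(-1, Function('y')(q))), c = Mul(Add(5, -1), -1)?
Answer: Rational(3680, 3) ≈ 1226.7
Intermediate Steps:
c = -4 (c = Mul(4, -1) = -4)
v = Rational(1, 6) ≈ 0.16667
Function('a')(T, q) = Add(6, Mul(-1, q))
Function('F')(Y) = Mul(Rational(-23, 6), Y) (Function('F')(Y) = Mul(Y, Add(Rational(1, 6), -4)) = Mul(Y, Rational(-23, 6)) = Mul(Rational(-23, 6), Y))
Mul(Function('a')(Add(2, Mul(-1, -1)), 5), Function('F')(-320)) = Mul(Add(6, Mul(-1, 5)), Mul(Rational(-23, 6), -320)) = Mul(Add(6, -5), Rational(3680, 3)) = Mul(1, Rational(3680, 3)) = Rational(3680, 3)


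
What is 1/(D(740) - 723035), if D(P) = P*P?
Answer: -1/175435 ≈ -5.7001e-6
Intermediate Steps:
D(P) = P²
1/(D(740) - 723035) = 1/(740² - 723035) = 1/(547600 - 723035) = 1/(-175435) = -1/175435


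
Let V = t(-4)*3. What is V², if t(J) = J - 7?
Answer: 1089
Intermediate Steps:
t(J) = -7 + J
V = -33 (V = (-7 - 4)*3 = -11*3 = -33)
V² = (-33)² = 1089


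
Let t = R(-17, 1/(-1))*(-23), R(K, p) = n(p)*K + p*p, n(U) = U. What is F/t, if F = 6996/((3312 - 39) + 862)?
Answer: -1166/285315 ≈ -0.0040867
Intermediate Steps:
R(K, p) = p² + K*p (R(K, p) = p*K + p*p = K*p + p² = p² + K*p)
t = -414 (t = ((-17 + 1/(-1))/(-1))*(-23) = -(-17 - 1)*(-23) = -1*(-18)*(-23) = 18*(-23) = -414)
F = 6996/4135 (F = 6996/(3273 + 862) = 6996/4135 ≈ 1.6919)
F/t = (6996/4135)/(-414) = (6996/4135)*(-1/414) = -1166/285315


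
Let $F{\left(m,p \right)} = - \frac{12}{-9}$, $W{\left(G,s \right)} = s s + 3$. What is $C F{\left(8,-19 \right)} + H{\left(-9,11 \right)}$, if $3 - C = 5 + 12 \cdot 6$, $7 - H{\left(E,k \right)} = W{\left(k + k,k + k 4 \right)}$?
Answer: $- \frac{9359}{3} \approx -3119.7$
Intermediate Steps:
$W{\left(G,s \right)} = 3 + s^{2}$ ($W{\left(G,s \right)} = s^{2} + 3 = 3 + s^{2}$)
$H{\left(E,k \right)} = 4 - 25 k^{2}$ ($H{\left(E,k \right)} = 7 - \left(3 + \left(k + k 4\right)^{2}\right) = 7 - \left(3 + \left(k + 4 k\right)^{2}\right) = 7 - \left(3 + \left(5 k\right)^{2}\right) = 7 - \left(3 + 25 k^{2}\right) = 4 - 25 k^{2}$)
$C = -74$ ($C = 3 - \left(5 + 12 \cdot 6\right) = 3 - \left(5 + 72\right) = 3 - 77 = -74$)
$F{\left(m,p \right)} = \frac{4}{3}$ ($F{\left(m,p \right)} = \left(-12\right) \left(- \frac{1}{9}\right) = \frac{4}{3}$)
$C F{\left(8,-19 \right)} + H{\left(-9,11 \right)} = \left(-74\right) \frac{4}{3} + \left(4 - 25 \cdot 11^{2}\right) = - \frac{296}{3} + \left(4 - 3025\right) = - \frac{296}{3} - 3021 = - \frac{9359}{3}$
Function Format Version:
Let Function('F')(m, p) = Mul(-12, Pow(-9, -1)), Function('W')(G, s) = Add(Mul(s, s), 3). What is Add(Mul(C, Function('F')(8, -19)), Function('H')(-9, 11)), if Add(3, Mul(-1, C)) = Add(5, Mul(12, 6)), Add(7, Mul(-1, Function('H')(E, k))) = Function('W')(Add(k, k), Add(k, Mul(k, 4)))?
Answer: Rational(-9359, 3) ≈ -3119.7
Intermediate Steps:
Function('W')(G, s) = Add(3, Pow(s, 2)) (Function('W')(G, s) = Add(Pow(s, 2), 3) = Add(3, Pow(s, 2)))
Function('H')(E, k) = Add(4, Mul(-25, Pow(k, 2))) (Function('H')(E, k) = Add(7, Mul(-1, Add(3, Pow(Add(k, Mul(k, 4)), 2)))) = Add(7, Mul(-1, Add(3, Pow(Add(k, Mul(4, k)), 2)))) = Add(7, Mul(-1, Add(3, Pow(Mul(5, k), 2)))) = Add(7, Mul(-1, Add(3, Mul(25, Pow(k, 2))))) = Add(7, Add(-3, Mul(-25, Pow(k, 2)))) = Add(4, Mul(-25, Pow(k, 2))))
C = -74 (C = Add(3, Mul(-1, Add(5, Mul(12, 6)))) = Add(3, Mul(-1, Add(5, 72))) = Add(3, Mul(-1, 77)) = Add(3, -77) = -74)
Function('F')(m, p) = Rational(4, 3) (Function('F')(m, p) = Mul(-12, Rational(-1, 9)) = Rational(4, 3))
Add(Mul(C, Function('F')(8, -19)), Function('H')(-9, 11)) = Add(Mul(-74, Rational(4, 3)), Add(4, Mul(-25, Pow(11, 2)))) = Add(Rational(-296, 3), Add(4, Mul(-25, 121))) = Add(Rational(-296, 3), Add(4, -3025)) = Add(Rational(-296, 3), -3021) = Rational(-9359, 3)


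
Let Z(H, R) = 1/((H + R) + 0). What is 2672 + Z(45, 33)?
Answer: 208417/78 ≈ 2672.0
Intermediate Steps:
Z(H, R) = 1/(H + R)
2672 + Z(45, 33) = 2672 + 1/(45 + 33) = 2672 + 1/78 = 208417/78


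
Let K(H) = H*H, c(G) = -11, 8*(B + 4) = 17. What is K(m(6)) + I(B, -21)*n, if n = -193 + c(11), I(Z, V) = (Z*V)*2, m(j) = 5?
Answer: -16040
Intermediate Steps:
B = -15/8 (B = -4 + (⅛)*17 = -4 + 17/8 = -15/8 ≈ -1.8750)
I(Z, V) = 2*V*Z (I(Z, V) = (V*Z)*2 = 2*V*Z)
K(H) = H²
n = -204 (n = -193 - 11 = -204)
K(m(6)) + I(B, -21)*n = 5² + (2*(-21)*(-15/8))*(-204) = 25 + (315/4)*(-204) = 25 - 16065 = -16040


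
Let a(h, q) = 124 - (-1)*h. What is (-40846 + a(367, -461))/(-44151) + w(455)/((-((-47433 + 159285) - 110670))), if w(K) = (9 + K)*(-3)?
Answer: 18192967/8697747 ≈ 2.0917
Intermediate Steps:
a(h, q) = 124 + h
w(K) = -27 - 3*K
(-40846 + a(367, -461))/(-44151) + w(455)/((-((-47433 + 159285) - 110670))) = (-40846 + (124 + 367))/(-44151) + (-27 - 3*455)/((-((-47433 + 159285) - 110670))) = (-40846 + 491)*(-1/44151) + (-27 - 1365)/((-(111852 - 110670))) = -40355*(-1/44151) - 1392/((-1*1182)) = 40355/44151 - 1392/(-1182) = 40355/44151 - 1392*(-1/1182) = 40355/44151 + 232/197 = 18192967/8697747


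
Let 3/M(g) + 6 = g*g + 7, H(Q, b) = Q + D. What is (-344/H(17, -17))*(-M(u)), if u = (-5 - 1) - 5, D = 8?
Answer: 516/1525 ≈ 0.33836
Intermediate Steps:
u = -11 (u = -6 - 5 = -11)
H(Q, b) = 8 + Q (H(Q, b) = Q + 8 = 8 + Q)
M(g) = 3/(1 + g**2) (M(g) = 3/(-6 + (g*g + 7)) = 3/(-6 + (g**2 + 7)) = 3/(-6 + (7 + g**2)) = 3/(1 + g**2))
(-344/H(17, -17))*(-M(u)) = (-344/(8 + 17))*(-3/(1 + (-11)**2)) = (-344/25)*(-3/(1 + 121)) = (-344*1/25)*(-3/122) = -(-344)*3*(1/122)/25 = -(-344)*3/(25*122) = -344/25*(-3/122) = 516/1525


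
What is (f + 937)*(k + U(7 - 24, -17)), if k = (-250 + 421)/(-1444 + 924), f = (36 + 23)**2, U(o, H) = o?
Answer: -19905299/260 ≈ -76559.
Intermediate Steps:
f = 3481 (f = 59**2 = 3481)
k = -171/520 (k = 171/(-520) = 171*(-1/520) = -171/520 ≈ -0.32885)
(f + 937)*(k + U(7 - 24, -17)) = (3481 + 937)*(-171/520 + (7 - 24)) = 4418*(-171/520 - 17) = 4418*(-9011/520) = -19905299/260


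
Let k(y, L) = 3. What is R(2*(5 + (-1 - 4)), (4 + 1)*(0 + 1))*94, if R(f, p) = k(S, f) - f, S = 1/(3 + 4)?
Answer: 282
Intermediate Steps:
S = 1/7 ≈ 0.14286
R(f, p) = 3 - f
R(2*(5 + (-1 - 4)), (4 + 1)*(0 + 1))*94 = (3 - 2*(5 + (-1 - 4)))*94 = (3 - 2*(5 - 5))*94 = (3 - 2*0)*94 = (3 - 1*0)*94 = (3 + 0)*94 = 3*94 = 282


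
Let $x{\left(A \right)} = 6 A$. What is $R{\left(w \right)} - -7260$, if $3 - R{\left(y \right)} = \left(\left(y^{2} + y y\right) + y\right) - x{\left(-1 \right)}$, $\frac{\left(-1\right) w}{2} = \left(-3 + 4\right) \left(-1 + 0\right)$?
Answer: $7247$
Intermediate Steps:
$w = 2$ ($w = - 2 \left(-3 + 4\right) \left(-1 + 0\right) = - 2 \cdot 1 \left(-1\right) = \left(-2\right) \left(-1\right) = 2$)
$R{\left(y \right)} = -3 - y - 2 y^{2}$ ($R{\left(y \right)} = 3 - \left(\left(\left(y^{2} + y y\right) + y\right) - 6 \left(-1\right)\right) = 3 - \left(\left(\left(y^{2} + y^{2}\right) + y\right) - -6\right) = 3 - \left(\left(2 y^{2} + y\right) + 6\right) = 3 - \left(\left(y + 2 y^{2}\right) + 6\right) = 3 - \left(6 + y + 2 y^{2}\right) = -3 - y - 2 y^{2}$)
$R{\left(w \right)} - -7260 = \left(-3 - 2 - 2 \cdot 2^{2}\right) - -7260 = \left(-3 - 2 - 8\right) + 7260 = -13 + 7260 = 7247$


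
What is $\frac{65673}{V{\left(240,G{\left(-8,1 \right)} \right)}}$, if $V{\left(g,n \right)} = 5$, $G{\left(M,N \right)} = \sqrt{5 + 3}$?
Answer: $\frac{65673}{5} \approx 13135.0$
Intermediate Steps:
$G{\left(M,N \right)} = 2 \sqrt{2}$ ($G{\left(M,N \right)} = \sqrt{8} = 2 \sqrt{2}$)
$\frac{65673}{V{\left(240,G{\left(-8,1 \right)} \right)}} = \frac{65673}{5}$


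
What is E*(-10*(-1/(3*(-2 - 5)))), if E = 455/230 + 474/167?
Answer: -185005/80661 ≈ -2.2936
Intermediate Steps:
E = 37001/7682 (E = 455*(1/230) + 474*(1/167) = 91/46 + 474/167 = 37001/7682 ≈ 4.8166)
E*(-10*(-1/(3*(-2 - 5)))) = 37001*(-10*(-1/(3*(-2 - 5))))/7682 = 37001*(-10/((-7*(-3))))/7682 = 37001*(-10/21)/7682 = 37001*(-10*1/21)/7682 = (37001/7682)*(-10/21) = -185005/80661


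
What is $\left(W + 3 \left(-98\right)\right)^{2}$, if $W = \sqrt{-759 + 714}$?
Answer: $86391 - 1764 i \sqrt{5} \approx 86391.0 - 3944.4 i$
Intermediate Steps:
$W = 3 i \sqrt{5}$ ($W = \sqrt{-45} = 3 i \sqrt{5} \approx 6.7082 i$)
$\left(W + 3 \left(-98\right)\right)^{2} = \left(3 i \sqrt{5} + 3 \left(-98\right)\right)^{2} = \left(3 i \sqrt{5} - 294\right)^{2} = \left(-294 + 3 i \sqrt{5}\right)^{2}$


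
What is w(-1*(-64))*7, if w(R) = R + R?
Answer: 896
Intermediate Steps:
w(R) = 2*R
w(-1*(-64))*7 = (2*(-1*(-64)))*7 = (2*64)*7 = 128*7 = 896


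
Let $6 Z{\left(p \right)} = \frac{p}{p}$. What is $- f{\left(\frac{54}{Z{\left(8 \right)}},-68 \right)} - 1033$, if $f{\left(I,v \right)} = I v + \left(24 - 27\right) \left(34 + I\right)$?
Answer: $22073$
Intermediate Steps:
$Z{\left(p \right)} = \frac{1}{6}$ ($Z{\left(p \right)} = \frac{p \frac{1}{p}}{6} = \frac{1}{6} \cdot 1 = \frac{1}{6}$)
$f{\left(I,v \right)} = -102 - 3 I + I v$ ($f{\left(I,v \right)} = I v - 3 \left(34 + I\right) = I v - \left(102 + 3 I\right) = -102 - 3 I + I v$)
$- f{\left(\frac{54}{Z{\left(8 \right)}},-68 \right)} - 1033 = - (-102 - 3 \cdot 54 \frac{1}{\frac{1}{6}} + 54 \frac{1}{\frac{1}{6}} \left(-68\right)) - 1033 = - (-102 - 3 \cdot 54 \cdot 6 + 54 \cdot 6 \left(-68\right)) - 1033 = - (-102 - 972 + 324 \left(-68\right)) - 1033 = - (-102 - 972 - 22032) - 1033 = \left(-1\right) \left(-23106\right) - 1033 = 23106 - 1033 = 22073$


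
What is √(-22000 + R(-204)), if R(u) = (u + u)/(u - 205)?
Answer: 2*I*√920003782/409 ≈ 148.32*I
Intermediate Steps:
R(u) = 2*u/(-205 + u) (R(u) = (2*u)/(-205 + u) = 2*u/(-205 + u))
√(-22000 + R(-204)) = √(-22000 + 2*(-204)/(-205 - 204)) = √(-22000 + 2*(-204)/(-409)) = √(-22000 + 2*(-204)*(-1/409)) = √(-22000 + 408/409) = √(-8997592/409) = 2*I*√920003782/409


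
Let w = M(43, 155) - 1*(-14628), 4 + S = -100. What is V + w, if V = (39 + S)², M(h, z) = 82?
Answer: 18935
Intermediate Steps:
S = -104 (S = -4 - 100 = -104)
w = 14710 (w = 82 - 1*(-14628) = 82 + 14628 = 14710)
V = 4225 (V = (39 - 104)² = (-65)² = 4225)
V + w = 4225 + 14710 = 18935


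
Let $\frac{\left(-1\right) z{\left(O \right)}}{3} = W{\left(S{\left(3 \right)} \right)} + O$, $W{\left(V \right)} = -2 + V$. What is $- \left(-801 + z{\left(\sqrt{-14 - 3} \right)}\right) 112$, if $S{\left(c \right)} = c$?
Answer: $90048 + 336 i \sqrt{17} \approx 90048.0 + 1385.4 i$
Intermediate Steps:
$z{\left(O \right)} = -3 - 3 O$ ($z{\left(O \right)} = - 3 \left(\left(-2 + 3\right) + O\right) = - 3 \left(1 + O\right) = -3 - 3 O$)
$- \left(-801 + z{\left(\sqrt{-14 - 3} \right)}\right) 112 = - \left(-801 - \left(3 + 3 \sqrt{-14 - 3}\right)\right) 112 = - \left(-801 - \left(3 + 3 \sqrt{-17}\right)\right) 112 = - \left(-801 - \left(3 + 3 i \sqrt{17}\right)\right) 112 = - \left(-804 - 3 i \sqrt{17}\right) 112 = - (-90048 - 336 i \sqrt{17}) = 90048 + 336 i \sqrt{17}$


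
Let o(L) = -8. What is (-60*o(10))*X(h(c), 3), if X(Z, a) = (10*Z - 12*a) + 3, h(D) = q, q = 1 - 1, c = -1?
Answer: -15840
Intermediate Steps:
q = 0
h(D) = 0
X(Z, a) = 3 - 12*a + 10*Z (X(Z, a) = (-12*a + 10*Z) + 3 = 3 - 12*a + 10*Z)
(-60*o(10))*X(h(c), 3) = (-60*(-8))*(3 - 12*3 + 10*0) = 480*(3 - 36 + 0) = 480*(-33) = -15840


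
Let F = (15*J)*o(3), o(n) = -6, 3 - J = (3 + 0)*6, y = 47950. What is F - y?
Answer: -46600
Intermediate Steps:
J = -15 (J = 3 - (3 + 0)*6 = 3 - 3*6 = 3 - 1*18 = 3 - 18 = -15)
F = 1350 (F = (15*(-15))*(-6) = -225*(-6) = 1350)
F - y = 1350 - 1*47950 = 1350 - 47950 = -46600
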